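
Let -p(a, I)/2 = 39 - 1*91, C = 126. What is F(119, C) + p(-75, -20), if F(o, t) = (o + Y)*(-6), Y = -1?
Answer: -604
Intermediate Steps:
p(a, I) = 104 (p(a, I) = -2*(39 - 1*91) = -2*(39 - 91) = -2*(-52) = 104)
F(o, t) = 6 - 6*o (F(o, t) = (o - 1)*(-6) = (-1 + o)*(-6) = 6 - 6*o)
F(119, C) + p(-75, -20) = (6 - 6*119) + 104 = (6 - 714) + 104 = -708 + 104 = -604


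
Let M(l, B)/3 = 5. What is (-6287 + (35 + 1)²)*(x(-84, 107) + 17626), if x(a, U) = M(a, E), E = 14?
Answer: -88046231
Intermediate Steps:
M(l, B) = 15 (M(l, B) = 3*5 = 15)
x(a, U) = 15
(-6287 + (35 + 1)²)*(x(-84, 107) + 17626) = (-6287 + (35 + 1)²)*(15 + 17626) = (-6287 + 36²)*17641 = (-6287 + 1296)*17641 = -4991*17641 = -88046231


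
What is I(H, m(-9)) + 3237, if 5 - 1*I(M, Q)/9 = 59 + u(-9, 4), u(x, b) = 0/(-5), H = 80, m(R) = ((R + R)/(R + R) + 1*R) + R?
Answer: 2751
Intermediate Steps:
m(R) = 1 + 2*R (m(R) = ((2*R)/((2*R)) + R) + R = ((2*R)*(1/(2*R)) + R) + R = (1 + R) + R = 1 + 2*R)
u(x, b) = 0 (u(x, b) = 0*(-1/5) = 0)
I(M, Q) = -486 (I(M, Q) = 45 - 9*(59 + 0) = 45 - 9*59 = 45 - 531 = -486)
I(H, m(-9)) + 3237 = -486 + 3237 = 2751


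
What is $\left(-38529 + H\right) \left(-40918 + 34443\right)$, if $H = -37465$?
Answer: $492061150$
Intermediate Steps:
$\left(-38529 + H\right) \left(-40918 + 34443\right) = \left(-38529 - 37465\right) \left(-40918 + 34443\right) = \left(-75994\right) \left(-6475\right) = 492061150$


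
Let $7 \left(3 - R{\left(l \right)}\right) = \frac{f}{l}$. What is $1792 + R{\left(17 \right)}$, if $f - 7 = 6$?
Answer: $\frac{213592}{119} \approx 1794.9$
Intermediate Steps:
$f = 13$ ($f = 7 + 6 = 13$)
$R{\left(l \right)} = 3 - \frac{13}{7 l}$ ($R{\left(l \right)} = 3 - \frac{13 \frac{1}{l}}{7} = 3 - \frac{13}{7 l}$)
$1792 + R{\left(17 \right)} = 1792 + \left(3 - \frac{13}{7 \cdot 17}\right) = 1792 + \left(3 - \frac{13}{119}\right) = 1792 + \frac{344}{119} = \frac{213592}{119}$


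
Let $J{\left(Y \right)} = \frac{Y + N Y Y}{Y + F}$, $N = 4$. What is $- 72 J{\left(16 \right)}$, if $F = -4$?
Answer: $-6240$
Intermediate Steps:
$J{\left(Y \right)} = \frac{Y + 4 Y^{2}}{-4 + Y}$ ($J{\left(Y \right)} = \frac{Y + 4 Y Y}{Y - 4} = \frac{Y + 4 Y^{2}}{-4 + Y}$)
$- 72 J{\left(16 \right)} = - 72 \frac{16 \left(1 + 4 \cdot 16\right)}{-4 + 16} = - 72 \frac{16 \left(1 + 64\right)}{12} = - 72 \cdot 16 \cdot \frac{1}{12} \cdot 65 = \left(-72\right) \frac{260}{3} = -6240$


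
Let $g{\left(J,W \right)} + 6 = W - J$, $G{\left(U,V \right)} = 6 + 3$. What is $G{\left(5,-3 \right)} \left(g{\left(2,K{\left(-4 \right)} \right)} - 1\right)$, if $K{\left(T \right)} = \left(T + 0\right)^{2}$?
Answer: $63$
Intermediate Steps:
$G{\left(U,V \right)} = 9$
$K{\left(T \right)} = T^{2}$
$g{\left(J,W \right)} = -6 + W - J$ ($g{\left(J,W \right)} = -6 - \left(J - W\right) = -6 + W - J$)
$G{\left(5,-3 \right)} \left(g{\left(2,K{\left(-4 \right)} \right)} - 1\right) = 9 \left(\left(-6 + \left(-4\right)^{2} - 2\right) - 1\right) = 9 \left(\left(-6 + 16 - 2\right) - 1\right) = 9 \left(8 - 1\right) = 9 \cdot 7 = 63$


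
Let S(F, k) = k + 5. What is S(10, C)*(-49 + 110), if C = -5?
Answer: 0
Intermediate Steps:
S(F, k) = 5 + k
S(10, C)*(-49 + 110) = (5 - 5)*(-49 + 110) = 0*61 = 0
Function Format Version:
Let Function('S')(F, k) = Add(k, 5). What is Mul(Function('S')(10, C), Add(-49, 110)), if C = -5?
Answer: 0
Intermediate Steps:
Function('S')(F, k) = Add(5, k)
Mul(Function('S')(10, C), Add(-49, 110)) = Mul(Add(5, -5), Add(-49, 110)) = Mul(0, 61) = 0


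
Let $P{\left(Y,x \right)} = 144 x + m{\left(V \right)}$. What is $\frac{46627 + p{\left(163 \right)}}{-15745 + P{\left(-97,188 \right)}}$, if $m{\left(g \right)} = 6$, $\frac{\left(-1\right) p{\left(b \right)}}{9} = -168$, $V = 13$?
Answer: $\frac{6877}{1619} \approx 4.2477$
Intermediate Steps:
$p{\left(b \right)} = 1512$ ($p{\left(b \right)} = \left(-9\right) \left(-168\right) = 1512$)
$P{\left(Y,x \right)} = 6 + 144 x$ ($P{\left(Y,x \right)} = 144 x + 6 = 6 + 144 x$)
$\frac{46627 + p{\left(163 \right)}}{-15745 + P{\left(-97,188 \right)}} = \frac{46627 + 1512}{-15745 + \left(6 + 144 \cdot 188\right)} = \frac{48139}{-15745 + \left(6 + 27072\right)} = \frac{48139}{-15745 + 27078} = \frac{48139}{11333} = 48139 \cdot \frac{1}{11333} = \frac{6877}{1619}$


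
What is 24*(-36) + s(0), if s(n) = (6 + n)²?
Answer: -828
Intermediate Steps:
24*(-36) + s(0) = 24*(-36) + (6 + 0)² = -864 + 6² = -864 + 36 = -828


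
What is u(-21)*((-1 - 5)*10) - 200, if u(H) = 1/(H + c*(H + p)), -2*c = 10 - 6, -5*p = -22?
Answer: -12500/61 ≈ -204.92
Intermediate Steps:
p = 22/5 (p = -⅕*(-22) = 22/5 ≈ 4.4000)
c = -2 (c = -(10 - 6)/2 = -½*4 = -2)
u(H) = 1/(-44/5 - H) (u(H) = 1/(H - 2*(H + 22/5)) = 1/(H - 2*(22/5 + H)) = 1/(H + (-44/5 - 2*H)) = 1/(-44/5 - H))
u(-21)*((-1 - 5)*10) - 200 = (5/(-44 - 5*(-21)))*((-1 - 5)*10) - 200 = (5/(-44 + 105))*(-6*10) - 200 = (5/61)*(-60) - 200 = -300/61 - 200 = -12500/61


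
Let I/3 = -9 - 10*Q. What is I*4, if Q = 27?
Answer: -3348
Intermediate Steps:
I = -837 (I = 3*(-9 - 10*27) = 3*(-9 - 270) = 3*(-279) = -837)
I*4 = -837*4 = -3348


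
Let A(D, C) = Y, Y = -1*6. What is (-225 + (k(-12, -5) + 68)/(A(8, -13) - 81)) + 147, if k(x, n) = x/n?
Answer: -34282/435 ≈ -78.809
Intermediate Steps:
Y = -6
A(D, C) = -6
(-225 + (k(-12, -5) + 68)/(A(8, -13) - 81)) + 147 = (-225 + (-12/(-5) + 68)/(-6 - 81)) + 147 = (-225 + (-12*(-1/5) + 68)/(-87)) + 147 = (-225 + (12/5 + 68)*(-1/87)) + 147 = (-225 + (352/5)*(-1/87)) + 147 = (-225 - 352/435) + 147 = -98227/435 + 147 = -34282/435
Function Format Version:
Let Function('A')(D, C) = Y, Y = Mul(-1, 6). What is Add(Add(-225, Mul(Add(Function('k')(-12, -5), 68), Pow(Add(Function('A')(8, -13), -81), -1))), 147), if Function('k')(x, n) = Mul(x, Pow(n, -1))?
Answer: Rational(-34282, 435) ≈ -78.809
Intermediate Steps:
Y = -6
Function('A')(D, C) = -6
Add(Add(-225, Mul(Add(Function('k')(-12, -5), 68), Pow(Add(Function('A')(8, -13), -81), -1))), 147) = Add(Add(-225, Mul(Add(Mul(-12, Pow(-5, -1)), 68), Pow(Add(-6, -81), -1))), 147) = Add(Add(-225, Mul(Add(Mul(-12, Rational(-1, 5)), 68), Pow(-87, -1))), 147) = Add(Add(-225, Mul(Add(Rational(12, 5), 68), Rational(-1, 87))), 147) = Add(Add(-225, Mul(Rational(352, 5), Rational(-1, 87))), 147) = Add(Add(-225, Rational(-352, 435)), 147) = Add(Rational(-98227, 435), 147) = Rational(-34282, 435)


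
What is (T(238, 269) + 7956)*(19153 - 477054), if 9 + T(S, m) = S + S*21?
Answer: -6036508883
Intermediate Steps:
T(S, m) = -9 + 22*S (T(S, m) = -9 + (S + S*21) = -9 + (S + 21*S) = -9 + 22*S)
(T(238, 269) + 7956)*(19153 - 477054) = ((-9 + 22*238) + 7956)*(19153 - 477054) = ((-9 + 5236) + 7956)*(-457901) = (5227 + 7956)*(-457901) = 13183*(-457901) = -6036508883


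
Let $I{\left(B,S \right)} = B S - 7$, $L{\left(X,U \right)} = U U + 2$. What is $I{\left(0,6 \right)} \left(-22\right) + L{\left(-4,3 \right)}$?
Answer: $165$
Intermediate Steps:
$L{\left(X,U \right)} = 2 + U^{2}$ ($L{\left(X,U \right)} = U^{2} + 2 = 2 + U^{2}$)
$I{\left(B,S \right)} = -7 + B S$
$I{\left(0,6 \right)} \left(-22\right) + L{\left(-4,3 \right)} = \left(-7 + 0 \cdot 6\right) \left(-22\right) + \left(2 + 3^{2}\right) = \left(-7 + 0\right) \left(-22\right) + \left(2 + 9\right) = \left(-7\right) \left(-22\right) + 11 = 154 + 11 = 165$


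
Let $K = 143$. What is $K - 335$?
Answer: $-192$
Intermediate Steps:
$K - 335 = 143 - 335 = -192$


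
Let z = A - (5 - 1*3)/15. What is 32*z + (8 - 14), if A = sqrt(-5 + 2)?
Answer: -154/15 + 32*I*sqrt(3) ≈ -10.267 + 55.426*I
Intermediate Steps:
A = I*sqrt(3) (A = sqrt(-3) = I*sqrt(3) ≈ 1.732*I)
z = -2/15 + I*sqrt(3) (z = I*sqrt(3) - (5 - 1*3)/15 = I*sqrt(3) - (5 - 3)/15 = I*sqrt(3) - 2/15 = -2/15 + I*sqrt(3) ≈ -0.13333 + 1.732*I)
32*z + (8 - 14) = 32*(-2/15 + I*sqrt(3)) + (8 - 14) = (-64/15 + 32*I*sqrt(3)) - 6 = -154/15 + 32*I*sqrt(3)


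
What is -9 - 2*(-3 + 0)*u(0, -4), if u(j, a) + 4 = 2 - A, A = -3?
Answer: -3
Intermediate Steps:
u(j, a) = 1 (u(j, a) = -4 + (2 - 1*(-3)) = -4 + (2 + 3) = -4 + 5 = 1)
-9 - 2*(-3 + 0)*u(0, -4) = -9 - 2*(-3 + 0) = -9 - (-6) = -9 - 2*(-3) = -9 + 6 = -3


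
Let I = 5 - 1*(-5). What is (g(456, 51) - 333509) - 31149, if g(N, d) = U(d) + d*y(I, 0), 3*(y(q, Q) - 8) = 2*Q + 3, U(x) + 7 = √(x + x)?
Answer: -364206 + √102 ≈ -3.6420e+5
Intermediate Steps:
U(x) = -7 + √2*√x (U(x) = -7 + √(x + x) = -7 + √(2*x) = -7 + √2*√x)
I = 10 (I = 5 + 5 = 10)
y(q, Q) = 9 + 2*Q/3 (y(q, Q) = 8 + (2*Q + 3)/3 = 8 + (3 + 2*Q)/3 = 8 + (1 + 2*Q/3) = 9 + 2*Q/3)
g(N, d) = -7 + 9*d + √2*√d (g(N, d) = (-7 + √2*√d) + d*(9 + (⅔)*0) = (-7 + √2*√d) + d*(9 + 0) = (-7 + √2*√d) + d*9 = (-7 + √2*√d) + 9*d = -7 + 9*d + √2*√d)
(g(456, 51) - 333509) - 31149 = ((-7 + 9*51 + √2*√51) - 333509) - 31149 = ((-7 + 459 + √102) - 333509) - 31149 = ((452 + √102) - 333509) - 31149 = (-333057 + √102) - 31149 = -364206 + √102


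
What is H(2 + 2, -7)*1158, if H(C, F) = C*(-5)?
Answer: -23160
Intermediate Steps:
H(C, F) = -5*C
H(2 + 2, -7)*1158 = -5*(2 + 2)*1158 = -5*4*1158 = -20*1158 = -23160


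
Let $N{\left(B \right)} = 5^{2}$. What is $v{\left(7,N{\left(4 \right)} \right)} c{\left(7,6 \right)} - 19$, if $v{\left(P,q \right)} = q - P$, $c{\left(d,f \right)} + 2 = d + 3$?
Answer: $125$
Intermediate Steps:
$c{\left(d,f \right)} = 1 + d$ ($c{\left(d,f \right)} = -2 + \left(d + 3\right) = -2 + \left(3 + d\right) = 1 + d$)
$N{\left(B \right)} = 25$
$v{\left(7,N{\left(4 \right)} \right)} c{\left(7,6 \right)} - 19 = \left(25 - 7\right) \left(1 + 7\right) - 19 = \left(25 - 7\right) 8 - 19 = 18 \cdot 8 - 19 = 144 - 19 = 125$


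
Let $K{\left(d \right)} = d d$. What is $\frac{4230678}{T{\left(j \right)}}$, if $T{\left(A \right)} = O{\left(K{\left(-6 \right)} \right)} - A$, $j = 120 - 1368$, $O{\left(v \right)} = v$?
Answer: $\frac{705113}{214} \approx 3294.9$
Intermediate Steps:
$K{\left(d \right)} = d^{2}$
$j = -1248$
$T{\left(A \right)} = 36 - A$ ($T{\left(A \right)} = \left(-6\right)^{2} - A = 36 - A$)
$\frac{4230678}{T{\left(j \right)}} = \frac{4230678}{36 - -1248} = \frac{4230678}{36 + 1248} = \frac{4230678}{1284} = 4230678 \cdot \frac{1}{1284} = \frac{705113}{214}$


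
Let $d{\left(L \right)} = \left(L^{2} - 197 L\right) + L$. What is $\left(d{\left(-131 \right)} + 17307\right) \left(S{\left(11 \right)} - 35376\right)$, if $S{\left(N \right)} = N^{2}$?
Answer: $-2120376720$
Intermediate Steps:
$d{\left(L \right)} = L^{2} - 196 L$
$\left(d{\left(-131 \right)} + 17307\right) \left(S{\left(11 \right)} - 35376\right) = \left(- 131 \left(-196 - 131\right) + 17307\right) \left(11^{2} - 35376\right) = \left(\left(-131\right) \left(-327\right) + 17307\right) \left(121 - 35376\right) = \left(42837 + 17307\right) \left(-35255\right) = 60144 \left(-35255\right) = -2120376720$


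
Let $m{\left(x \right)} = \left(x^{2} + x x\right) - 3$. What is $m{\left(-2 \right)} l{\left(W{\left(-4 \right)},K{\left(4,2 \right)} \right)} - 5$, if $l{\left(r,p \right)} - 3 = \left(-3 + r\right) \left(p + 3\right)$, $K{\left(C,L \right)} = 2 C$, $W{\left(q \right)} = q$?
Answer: $-375$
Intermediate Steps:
$m{\left(x \right)} = -3 + 2 x^{2}$ ($m{\left(x \right)} = \left(x^{2} + x^{2}\right) - 3 = 2 x^{2} - 3 = -3 + 2 x^{2}$)
$l{\left(r,p \right)} = 3 + \left(-3 + r\right) \left(3 + p\right)$ ($l{\left(r,p \right)} = 3 + \left(-3 + r\right) \left(p + 3\right) = 3 + \left(-3 + r\right) \left(3 + p\right)$)
$m{\left(-2 \right)} l{\left(W{\left(-4 \right)},K{\left(4,2 \right)} \right)} - 5 = \left(-3 + 2 \left(-2\right)^{2}\right) \left(-6 - 3 \cdot 2 \cdot 4 + 3 \left(-4\right) + 2 \cdot 4 \left(-4\right)\right) - 5 = \left(-3 + 2 \cdot 4\right) \left(-6 - 24 - 12 + 8 \left(-4\right)\right) - 5 = \left(-3 + 8\right) \left(-6 - 24 - 12 - 32\right) - 5 = 5 \left(-74\right) - 5 = -370 - 5 = -375$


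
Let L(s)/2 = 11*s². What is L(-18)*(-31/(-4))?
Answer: 55242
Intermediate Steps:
L(s) = 22*s² (L(s) = 2*(11*s²) = 22*s²)
L(-18)*(-31/(-4)) = (22*(-18)²)*(-31/(-4)) = (22*324)*(-31*(-¼)) = 7128*(31/4) = 55242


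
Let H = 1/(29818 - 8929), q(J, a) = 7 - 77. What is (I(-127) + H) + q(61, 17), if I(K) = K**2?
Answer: 335456452/20889 ≈ 16059.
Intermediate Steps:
q(J, a) = -70
H = 1/20889 ≈ 4.7872e-5
(I(-127) + H) + q(61, 17) = ((-127)**2 + 1/20889) - 70 = (16129 + 1/20889) - 70 = 336918682/20889 - 70 = 335456452/20889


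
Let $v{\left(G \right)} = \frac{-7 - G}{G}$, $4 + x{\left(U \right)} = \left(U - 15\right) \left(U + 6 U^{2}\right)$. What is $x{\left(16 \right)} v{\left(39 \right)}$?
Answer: $- \frac{23736}{13} \approx -1825.8$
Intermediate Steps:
$x{\left(U \right)} = -4 + \left(-15 + U\right) \left(U + 6 U^{2}\right)$ ($x{\left(U \right)} = -4 + \left(U - 15\right) \left(U + 6 U^{2}\right) = -4 + \left(-15 + U\right) \left(U + 6 U^{2}\right)$)
$v{\left(G \right)} = \frac{-7 - G}{G}$
$x{\left(16 \right)} v{\left(39 \right)} = \left(-4 - 89 \cdot 16^{2} - 240 + 6 \cdot 16^{3}\right) \frac{-7 - 39}{39} = \left(-4 - 22784 - 240 + 6 \cdot 4096\right) \frac{-7 - 39}{39} = \left(-4 - 22784 - 240 + 24576\right) \frac{1}{39} \left(-46\right) = 1548 \left(- \frac{46}{39}\right) = - \frac{23736}{13}$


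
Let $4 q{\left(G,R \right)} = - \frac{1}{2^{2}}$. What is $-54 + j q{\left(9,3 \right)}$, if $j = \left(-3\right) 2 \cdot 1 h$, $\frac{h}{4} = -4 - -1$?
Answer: $- \frac{117}{2} \approx -58.5$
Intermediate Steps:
$q{\left(G,R \right)} = - \frac{1}{16}$ ($q{\left(G,R \right)} = \frac{\left(-1\right) \frac{1}{2^{2}}}{4} = \frac{\left(-1\right) \frac{1}{4}}{4} = \frac{1}{4} \left(- \frac{1}{4}\right) = - \frac{1}{16}$)
$h = -12$ ($h = 4 \left(-4 - -1\right) = 4 \left(-4 + 1\right) = 4 \left(-3\right) = -12$)
$j = 72$ ($j = \left(-3\right) 2 \cdot 1 \left(-12\right) = \left(-6\right) 1 \left(-12\right) = \left(-6\right) \left(-12\right) = 72$)
$-54 + j q{\left(9,3 \right)} = -54 + 72 \left(- \frac{1}{16}\right) = -54 - \frac{9}{2} = - \frac{117}{2}$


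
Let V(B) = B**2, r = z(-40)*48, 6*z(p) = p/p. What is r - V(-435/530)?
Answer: 82319/11236 ≈ 7.3264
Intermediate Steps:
z(p) = 1/6 (z(p) = (p/p)/6 = (1/6)*1 = 1/6)
r = 8 (r = (1/6)*48 = 8)
r - V(-435/530) = 8 - (-435/530)**2 = 8 - (-435*1/530)**2 = 8 - (-87/106)**2 = 8 - 1*7569/11236 = 8 - 7569/11236 = 82319/11236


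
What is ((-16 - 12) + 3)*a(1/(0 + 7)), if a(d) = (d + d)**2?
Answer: -100/49 ≈ -2.0408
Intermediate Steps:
a(d) = 4*d**2 (a(d) = (2*d)**2 = 4*d**2)
((-16 - 12) + 3)*a(1/(0 + 7)) = ((-16 - 12) + 3)*(4*(1/(0 + 7))**2) = (-28 + 3)*(4*(1/7)**2) = -100*(1/7)**2 = -100/49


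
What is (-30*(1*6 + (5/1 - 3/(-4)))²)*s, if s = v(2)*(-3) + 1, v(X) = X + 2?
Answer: 364485/8 ≈ 45561.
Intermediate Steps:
v(X) = 2 + X
s = -11 (s = (2 + 2)*(-3) + 1 = 4*(-3) + 1 = -12 + 1 = -11)
(-30*(1*6 + (5/1 - 3/(-4)))²)*s = -30*(1*6 + (5/1 - 3/(-4)))²*(-11) = -30*(6 + (5*1 - 3*(-¼)))²*(-11) = -30*(6 + (5 + ¾))²*(-11) = -30*(6 + 23/4)²*(-11) = -30*(47/4)²*(-11) = -30*2209/16*(-11) = -33135/8*(-11) = 364485/8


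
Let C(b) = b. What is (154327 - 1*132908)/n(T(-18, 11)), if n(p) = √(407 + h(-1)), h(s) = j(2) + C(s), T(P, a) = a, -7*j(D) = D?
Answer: 21419*√4970/1420 ≈ 1063.4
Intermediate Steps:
j(D) = -D/7
h(s) = -2/7 + s (h(s) = -⅐*2 + s = -2/7 + s)
n(p) = 2*√4970/7 (n(p) = √(407 + (-2/7 - 1)) = √(407 - 9/7) = √(2840/7) = 2*√4970/7)
(154327 - 1*132908)/n(T(-18, 11)) = (154327 - 1*132908)/((2*√4970/7)) = (154327 - 132908)*(√4970/1420) = 21419*(√4970/1420) = 21419*√4970/1420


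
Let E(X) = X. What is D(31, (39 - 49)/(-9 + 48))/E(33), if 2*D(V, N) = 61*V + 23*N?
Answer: 73519/2574 ≈ 28.562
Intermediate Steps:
D(V, N) = 23*N/2 + 61*V/2 (D(V, N) = (61*V + 23*N)/2 = (23*N + 61*V)/2 = 23*N/2 + 61*V/2)
D(31, (39 - 49)/(-9 + 48))/E(33) = (23*((39 - 49)/(-9 + 48))/2 + (61/2)*31)/33 = (23*(-10/39)/2 + 1891/2)*(1/33) = (23*(-10*1/39)/2 + 1891/2)*(1/33) = ((23/2)*(-10/39) + 1891/2)*(1/33) = (-115/39 + 1891/2)*(1/33) = (73519/78)*(1/33) = 73519/2574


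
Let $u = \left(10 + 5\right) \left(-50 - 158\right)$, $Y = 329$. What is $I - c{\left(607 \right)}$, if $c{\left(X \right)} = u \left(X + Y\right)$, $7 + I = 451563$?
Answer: $3371876$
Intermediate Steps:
$I = 451556$ ($I = -7 + 451563 = 451556$)
$u = -3120$ ($u = 15 \left(-208\right) = -3120$)
$c{\left(X \right)} = -1026480 - 3120 X$ ($c{\left(X \right)} = - 3120 \left(X + 329\right) = - 3120 \left(329 + X\right) = -1026480 - 3120 X$)
$I - c{\left(607 \right)} = 451556 - \left(-1026480 - 1893840\right) = 451556 - -2920320 = 451556 + 2920320 = 3371876$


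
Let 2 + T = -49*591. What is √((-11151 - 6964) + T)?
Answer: 2*I*√11769 ≈ 216.97*I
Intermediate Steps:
T = -28961 (T = -2 - 49*591 = -2 - 28959 = -28961)
√((-11151 - 6964) + T) = √((-11151 - 6964) - 28961) = √(-18115 - 28961) = √(-47076) = 2*I*√11769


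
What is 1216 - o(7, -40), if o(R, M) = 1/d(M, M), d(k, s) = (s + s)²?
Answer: 7782399/6400 ≈ 1216.0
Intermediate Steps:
d(k, s) = 4*s² (d(k, s) = (2*s)² = 4*s²)
o(R, M) = 1/(4*M²)
1216 - o(7, -40) = 1216 - 1/(4*(-40)²) = 1216 - 1/(4*1600) = 1216 - 1*1/6400 = 1216 - 1/6400 = 7782399/6400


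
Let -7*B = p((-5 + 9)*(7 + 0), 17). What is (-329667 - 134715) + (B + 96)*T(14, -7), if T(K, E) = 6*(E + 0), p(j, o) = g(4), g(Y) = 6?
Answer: -468378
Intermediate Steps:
p(j, o) = 6
B = -6/7 (B = -⅐*6 = -6/7 ≈ -0.85714)
T(K, E) = 6*E
(-329667 - 134715) + (B + 96)*T(14, -7) = (-329667 - 134715) + (-6/7 + 96)*(6*(-7)) = -464382 + (666/7)*(-42) = -464382 - 3996 = -468378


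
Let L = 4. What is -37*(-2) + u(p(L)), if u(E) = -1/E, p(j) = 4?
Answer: 295/4 ≈ 73.750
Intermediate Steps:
-37*(-2) + u(p(L)) = -37*(-2) - 1/4 = 74 - 1*¼ = 74 - ¼ = 295/4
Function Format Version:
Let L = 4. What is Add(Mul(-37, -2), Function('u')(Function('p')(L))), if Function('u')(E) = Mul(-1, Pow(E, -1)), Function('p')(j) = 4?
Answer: Rational(295, 4) ≈ 73.750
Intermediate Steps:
Add(Mul(-37, -2), Function('u')(Function('p')(L))) = Add(Mul(-37, -2), Mul(-1, Pow(4, -1))) = Add(74, Mul(-1, Rational(1, 4))) = Add(74, Rational(-1, 4)) = Rational(295, 4)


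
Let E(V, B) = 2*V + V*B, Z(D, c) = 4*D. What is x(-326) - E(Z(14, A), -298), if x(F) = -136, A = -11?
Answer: 16440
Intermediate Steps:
E(V, B) = 2*V + B*V
x(-326) - E(Z(14, A), -298) = -136 - 4*14*(2 - 298) = -136 - 56*(-296) = -136 - 1*(-16576) = -136 + 16576 = 16440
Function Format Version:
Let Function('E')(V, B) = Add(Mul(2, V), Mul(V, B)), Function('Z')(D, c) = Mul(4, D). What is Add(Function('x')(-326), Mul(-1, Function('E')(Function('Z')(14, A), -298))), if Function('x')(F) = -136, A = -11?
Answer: 16440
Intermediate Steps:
Function('E')(V, B) = Add(Mul(2, V), Mul(B, V))
Add(Function('x')(-326), Mul(-1, Function('E')(Function('Z')(14, A), -298))) = Add(-136, Mul(-1, Mul(Mul(4, 14), Add(2, -298)))) = Add(-136, Mul(-1, Mul(56, -296))) = Add(-136, Mul(-1, -16576)) = Add(-136, 16576) = 16440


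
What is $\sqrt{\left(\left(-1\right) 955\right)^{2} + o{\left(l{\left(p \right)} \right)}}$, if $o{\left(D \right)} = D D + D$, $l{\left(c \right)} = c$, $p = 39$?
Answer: $\sqrt{913585} \approx 955.82$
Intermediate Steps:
$o{\left(D \right)} = D + D^{2}$ ($o{\left(D \right)} = D^{2} + D = D + D^{2}$)
$\sqrt{\left(\left(-1\right) 955\right)^{2} + o{\left(l{\left(p \right)} \right)}} = \sqrt{\left(\left(-1\right) 955\right)^{2} + 39 \left(1 + 39\right)} = \sqrt{\left(-955\right)^{2} + 39 \cdot 40} = \sqrt{912025 + 1560} = \sqrt{913585}$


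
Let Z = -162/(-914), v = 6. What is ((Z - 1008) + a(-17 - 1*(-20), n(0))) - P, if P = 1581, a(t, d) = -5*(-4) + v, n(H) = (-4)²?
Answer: -1171210/457 ≈ -2562.8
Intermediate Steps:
n(H) = 16
Z = 81/457 (Z = -162*(-1/914) = 81/457 ≈ 0.17724)
a(t, d) = 26 (a(t, d) = -5*(-4) + 6 = 20 + 6 = 26)
((Z - 1008) + a(-17 - 1*(-20), n(0))) - P = ((81/457 - 1008) + 26) - 1*1581 = (-460575/457 + 26) - 1581 = -448693/457 - 1581 = -1171210/457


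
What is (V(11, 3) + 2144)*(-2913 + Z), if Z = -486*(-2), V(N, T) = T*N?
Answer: -4225557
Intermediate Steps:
V(N, T) = N*T
Z = 972
(V(11, 3) + 2144)*(-2913 + Z) = (11*3 + 2144)*(-2913 + 972) = (33 + 2144)*(-1941) = 2177*(-1941) = -4225557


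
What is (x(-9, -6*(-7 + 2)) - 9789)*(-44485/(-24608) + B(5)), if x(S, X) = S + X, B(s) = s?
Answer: -204548025/3076 ≈ -66498.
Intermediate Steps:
(x(-9, -6*(-7 + 2)) - 9789)*(-44485/(-24608) + B(5)) = ((-9 - 6*(-7 + 2)) - 9789)*(-44485/(-24608) + 5) = ((-9 - 6*(-5)) - 9789)*(-44485*(-1/24608) + 5) = ((-9 + 30) - 9789)*(44485/24608 + 5) = (21 - 9789)*(167525/24608) = -9768*167525/24608 = -204548025/3076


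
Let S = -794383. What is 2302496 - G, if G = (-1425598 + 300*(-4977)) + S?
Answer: 6015577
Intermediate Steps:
G = -3713081 (G = (-1425598 + 300*(-4977)) - 794383 = (-1425598 - 1493100) - 794383 = -2918698 - 794383 = -3713081)
2302496 - G = 2302496 - 1*(-3713081) = 2302496 + 3713081 = 6015577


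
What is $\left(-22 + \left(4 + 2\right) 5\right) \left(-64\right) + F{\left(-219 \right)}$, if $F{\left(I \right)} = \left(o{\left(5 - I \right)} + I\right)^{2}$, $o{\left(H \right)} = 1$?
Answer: $47012$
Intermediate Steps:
$F{\left(I \right)} = \left(1 + I\right)^{2}$
$\left(-22 + \left(4 + 2\right) 5\right) \left(-64\right) + F{\left(-219 \right)} = \left(-22 + \left(4 + 2\right) 5\right) \left(-64\right) + \left(1 - 219\right)^{2} = \left(-22 + 6 \cdot 5\right) \left(-64\right) + \left(-218\right)^{2} = \left(-22 + 30\right) \left(-64\right) + 47524 = 8 \left(-64\right) + 47524 = -512 + 47524 = 47012$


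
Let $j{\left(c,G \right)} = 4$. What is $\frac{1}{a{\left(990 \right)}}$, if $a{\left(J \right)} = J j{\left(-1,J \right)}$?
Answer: $\frac{1}{3960} \approx 0.00025253$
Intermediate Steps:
$a{\left(J \right)} = 4 J$ ($a{\left(J \right)} = J 4 = 4 J$)
$\frac{1}{a{\left(990 \right)}} = \frac{1}{4 \cdot 990} = \frac{1}{3960}$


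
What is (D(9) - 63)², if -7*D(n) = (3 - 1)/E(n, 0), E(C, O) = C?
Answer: 15768841/3969 ≈ 3973.0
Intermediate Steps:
D(n) = -2/(7*n) (D(n) = -(3 - 1)/(7*n) = -2/(7*n))
(D(9) - 63)² = (-2/7/9 - 63)² = (-2/7*⅑ - 63)² = (-2/63 - 63)² = (-3971/63)² = 15768841/3969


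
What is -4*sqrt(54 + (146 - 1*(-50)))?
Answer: -20*sqrt(10) ≈ -63.246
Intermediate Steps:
-4*sqrt(54 + (146 - 1*(-50))) = -4*sqrt(54 + (146 + 50)) = -4*sqrt(54 + 196) = -20*sqrt(10)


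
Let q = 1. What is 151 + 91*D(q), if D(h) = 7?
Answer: 788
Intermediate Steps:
151 + 91*D(q) = 151 + 91*7 = 151 + 637 = 788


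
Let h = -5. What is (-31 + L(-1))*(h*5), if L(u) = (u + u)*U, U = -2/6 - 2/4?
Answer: 2200/3 ≈ 733.33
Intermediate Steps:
U = -⅚ (U = -2*⅙ - 2*¼ = -⅓ - ½ = -⅚ ≈ -0.83333)
L(u) = -5*u/3 (L(u) = (u + u)*(-⅚) = (2*u)*(-⅚) = -5*u/3)
(-31 + L(-1))*(h*5) = (-31 - 5/3*(-1))*(-5*5) = (-31 + 5/3)*(-25) = -88/3*(-25) = 2200/3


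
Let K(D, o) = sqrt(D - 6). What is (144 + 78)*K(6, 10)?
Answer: 0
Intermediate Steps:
K(D, o) = sqrt(-6 + D)
(144 + 78)*K(6, 10) = (144 + 78)*sqrt(-6 + 6) = 222*sqrt(0) = 222*0 = 0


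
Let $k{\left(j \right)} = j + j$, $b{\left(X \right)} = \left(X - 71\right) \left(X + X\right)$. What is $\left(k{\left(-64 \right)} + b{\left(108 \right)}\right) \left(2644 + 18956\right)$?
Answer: $169862400$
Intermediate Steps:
$b{\left(X \right)} = 2 X \left(-71 + X\right)$ ($b{\left(X \right)} = \left(-71 + X\right) 2 X = 2 X \left(-71 + X\right)$)
$k{\left(j \right)} = 2 j$
$\left(k{\left(-64 \right)} + b{\left(108 \right)}\right) \left(2644 + 18956\right) = \left(2 \left(-64\right) + 2 \cdot 108 \left(-71 + 108\right)\right) \left(2644 + 18956\right) = \left(-128 + 2 \cdot 108 \cdot 37\right) 21600 = \left(-128 + 7992\right) 21600 = 7864 \cdot 21600 = 169862400$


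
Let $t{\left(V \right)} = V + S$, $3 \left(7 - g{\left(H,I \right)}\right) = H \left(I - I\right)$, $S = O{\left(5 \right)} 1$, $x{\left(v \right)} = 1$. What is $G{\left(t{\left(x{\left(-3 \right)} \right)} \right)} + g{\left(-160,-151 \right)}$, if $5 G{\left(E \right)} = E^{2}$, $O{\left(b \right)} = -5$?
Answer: $\frac{51}{5} \approx 10.2$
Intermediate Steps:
$S = -5$ ($S = \left(-5\right) 1 = -5$)
$g{\left(H,I \right)} = 7$ ($g{\left(H,I \right)} = 7 - \frac{H \left(I - I\right)}{3} = 7 - \frac{H 0}{3} = 7 - 0 = 7 + 0 = 7$)
$t{\left(V \right)} = -5 + V$ ($t{\left(V \right)} = V - 5 = -5 + V$)
$G{\left(E \right)} = \frac{E^{2}}{5}$
$G{\left(t{\left(x{\left(-3 \right)} \right)} \right)} + g{\left(-160,-151 \right)} = \frac{\left(-5 + 1\right)^{2}}{5} + 7 = \frac{\left(-4\right)^{2}}{5} + 7 = \frac{1}{5} \cdot 16 + 7 = \frac{16}{5} + 7 = \frac{51}{5}$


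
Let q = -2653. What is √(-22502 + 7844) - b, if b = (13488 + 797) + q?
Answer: -11632 + I*√14658 ≈ -11632.0 + 121.07*I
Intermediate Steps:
b = 11632 (b = (13488 + 797) - 2653 = 14285 - 2653 = 11632)
√(-22502 + 7844) - b = √(-22502 + 7844) - 1*11632 = √(-14658) - 11632 = I*√14658 - 11632 = -11632 + I*√14658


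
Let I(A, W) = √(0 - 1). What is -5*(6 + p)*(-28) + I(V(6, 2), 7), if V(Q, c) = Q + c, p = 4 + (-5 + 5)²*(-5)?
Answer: 1400 + I ≈ 1400.0 + 1.0*I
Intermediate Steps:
p = 4 (p = 4 + 0²*(-5) = 4 + 0*(-5) = 4 + 0 = 4)
I(A, W) = I (I(A, W) = √(-1) = I)
-5*(6 + p)*(-28) + I(V(6, 2), 7) = -5*(6 + 4)*(-28) + I = -5*10*(-28) + I = -50*(-28) + I = 1400 + I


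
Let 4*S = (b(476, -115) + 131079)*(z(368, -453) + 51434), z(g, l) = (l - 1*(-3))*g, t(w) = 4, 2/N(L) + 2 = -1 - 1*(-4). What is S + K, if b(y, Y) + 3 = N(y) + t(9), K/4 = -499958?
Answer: -3743276735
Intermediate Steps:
N(L) = 2 (N(L) = 2/(-2 + (-1 - 1*(-4))) = 2/(-2 + (-1 + 4)) = 2/(-2 + 3) = 2/1 = 2*1 = 2)
K = -1999832 (K = 4*(-499958) = -1999832)
b(y, Y) = 3 (b(y, Y) = -3 + (2 + 4) = -3 + 6 = 3)
z(g, l) = g*(3 + l) (z(g, l) = (l + 3)*g = (3 + l)*g = g*(3 + l))
S = -3741276903 (S = ((3 + 131079)*(368*(3 - 453) + 51434))/4 = (131082*(368*(-450) + 51434))/4 = (131082*(-165600 + 51434))/4 = (131082*(-114166))/4 = (¼)*(-14965107612) = -3741276903)
S + K = -3741276903 - 1999832 = -3743276735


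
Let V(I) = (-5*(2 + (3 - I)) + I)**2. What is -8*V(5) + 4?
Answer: -196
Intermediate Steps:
V(I) = (-25 + 6*I)**2 (V(I) = (-5*(5 - I) + I)**2 = ((-25 + 5*I) + I)**2 = (-25 + 6*I)**2)
-8*V(5) + 4 = -8*(-25 + 6*5)**2 + 4 = -8*(-25 + 30)**2 + 4 = -8*5**2 + 4 = -8*25 + 4 = -200 + 4 = -196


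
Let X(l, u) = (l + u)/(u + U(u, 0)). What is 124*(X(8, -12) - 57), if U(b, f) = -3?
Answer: -105524/15 ≈ -7034.9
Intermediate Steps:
X(l, u) = (l + u)/(-3 + u) (X(l, u) = (l + u)/(u - 3) = (l + u)/(-3 + u))
124*(X(8, -12) - 57) = 124*((8 - 12)/(-3 - 12) - 57) = 124*(-4/(-15) - 57) = 124*(-1/15*(-4) - 57) = 124*(4/15 - 57) = 124*(-851/15) = -105524/15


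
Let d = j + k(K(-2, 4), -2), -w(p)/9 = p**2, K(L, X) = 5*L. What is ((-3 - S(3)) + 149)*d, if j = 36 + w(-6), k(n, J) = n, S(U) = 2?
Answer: -42912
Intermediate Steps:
w(p) = -9*p**2
j = -288 (j = 36 - 9*(-6)**2 = 36 - 9*36 = 36 - 324 = -288)
d = -298 (d = -288 + 5*(-2) = -288 - 10 = -298)
((-3 - S(3)) + 149)*d = ((-3 - 1*2) + 149)*(-298) = ((-3 - 2) + 149)*(-298) = (-5 + 149)*(-298) = 144*(-298) = -42912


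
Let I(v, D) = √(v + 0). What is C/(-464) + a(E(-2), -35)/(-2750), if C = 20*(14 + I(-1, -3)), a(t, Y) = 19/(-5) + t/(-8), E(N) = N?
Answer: -960441/1595000 - 5*I/116 ≈ -0.60216 - 0.043103*I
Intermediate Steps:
I(v, D) = √v
a(t, Y) = -19/5 - t/8 (a(t, Y) = 19*(-⅕) + t*(-⅛) = -19/5 - t/8)
C = 280 + 20*I (C = 20*(14 + √(-1)) = 20*(14 + I) = 280 + 20*I ≈ 280.0 + 20.0*I)
C/(-464) + a(E(-2), -35)/(-2750) = (280 + 20*I)/(-464) + (-19/5 - ⅛*(-2))/(-2750) = (280 + 20*I)*(-1/464) + (-19/5 + ¼)*(-1/2750) = (-35/58 - 5*I/116) - 71/20*(-1/2750) = (-35/58 - 5*I/116) + 71/55000 = -960441/1595000 - 5*I/116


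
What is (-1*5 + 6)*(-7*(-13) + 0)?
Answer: 91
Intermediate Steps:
(-1*5 + 6)*(-7*(-13) + 0) = (-5 + 6)*(91 + 0) = 1*91 = 91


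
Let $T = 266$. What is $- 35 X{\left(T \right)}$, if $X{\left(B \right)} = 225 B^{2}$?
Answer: $-557203500$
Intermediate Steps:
$- 35 X{\left(T \right)} = - 35 \cdot 225 \cdot 266^{2} = - 35 \cdot 225 \cdot 70756 = \left(-35\right) 15920100 = -557203500$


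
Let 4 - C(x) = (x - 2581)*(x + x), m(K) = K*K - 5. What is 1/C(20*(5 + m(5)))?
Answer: 1/2081004 ≈ 4.8054e-7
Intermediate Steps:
m(K) = -5 + K² (m(K) = K² - 5 = -5 + K²)
C(x) = 4 - 2*x*(-2581 + x) (C(x) = 4 - (x - 2581)*(x + x) = 4 - (-2581 + x)*2*x = 4 - 2*x*(-2581 + x))
1/C(20*(5 + m(5))) = 1/(4 - 2*400*(5 + (-5 + 5²))² + 5162*(20*(5 + (-5 + 5²)))) = 1/(4 - 2*400*(5 + (-5 + 25))² + 5162*(20*(5 + (-5 + 25)))) = 1/(4 - 2*400*(5 + 20)² + 5162*(20*(5 + 20))) = 1/(4 - 2*(20*25)² + 5162*(20*25)) = 1/(4 - 2*500² + 5162*500) = 1/(4 - 2*250000 + 2581000) = 1/(4 - 500000 + 2581000) = 1/2081004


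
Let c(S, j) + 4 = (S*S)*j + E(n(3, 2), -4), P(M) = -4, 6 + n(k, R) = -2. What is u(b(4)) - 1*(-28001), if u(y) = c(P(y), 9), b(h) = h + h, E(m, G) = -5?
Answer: 28136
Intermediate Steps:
n(k, R) = -8 (n(k, R) = -6 - 2 = -8)
b(h) = 2*h
c(S, j) = -9 + j*S² (c(S, j) = -4 + ((S*S)*j - 5) = -4 + (S²*j - 5) = -4 + (j*S² - 5) = -4 + (-5 + j*S²) = -9 + j*S²)
u(y) = 135 (u(y) = -9 + 9*(-4)² = -9 + 9*16 = -9 + 144 = 135)
u(b(4)) - 1*(-28001) = 135 - 1*(-28001) = 135 + 28001 = 28136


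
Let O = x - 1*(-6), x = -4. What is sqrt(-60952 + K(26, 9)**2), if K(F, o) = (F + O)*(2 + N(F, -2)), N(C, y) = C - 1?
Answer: 2*sqrt(127646) ≈ 714.55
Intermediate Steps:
N(C, y) = -1 + C
O = 2 (O = -4 - 1*(-6) = -4 + 6 = 2)
K(F, o) = (1 + F)*(2 + F) (K(F, o) = (F + 2)*(2 + (-1 + F)) = (2 + F)*(1 + F) = (1 + F)*(2 + F))
sqrt(-60952 + K(26, 9)**2) = sqrt(-60952 + (2 + 26**2 + 3*26)**2) = sqrt(-60952 + (2 + 676 + 78)**2) = sqrt(-60952 + 756**2) = sqrt(-60952 + 571536) = sqrt(510584) = 2*sqrt(127646)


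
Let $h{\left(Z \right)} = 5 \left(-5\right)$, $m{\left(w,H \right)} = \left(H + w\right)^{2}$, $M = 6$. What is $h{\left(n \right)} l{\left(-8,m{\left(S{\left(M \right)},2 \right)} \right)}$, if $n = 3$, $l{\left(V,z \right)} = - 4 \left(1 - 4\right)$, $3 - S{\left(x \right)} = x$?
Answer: $-300$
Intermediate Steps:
$S{\left(x \right)} = 3 - x$
$l{\left(V,z \right)} = 12$ ($l{\left(V,z \right)} = \left(-4\right) \left(-3\right) = 12$)
$h{\left(Z \right)} = -25$
$h{\left(n \right)} l{\left(-8,m{\left(S{\left(M \right)},2 \right)} \right)} = \left(-25\right) 12 = -300$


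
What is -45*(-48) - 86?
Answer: 2074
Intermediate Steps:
-45*(-48) - 86 = 2160 - 86 = 2074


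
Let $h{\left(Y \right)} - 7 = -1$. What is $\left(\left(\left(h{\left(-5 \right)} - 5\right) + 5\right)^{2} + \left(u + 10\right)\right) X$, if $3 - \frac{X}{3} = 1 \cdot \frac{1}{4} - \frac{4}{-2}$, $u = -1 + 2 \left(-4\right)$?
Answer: $\frac{333}{4} \approx 83.25$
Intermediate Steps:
$h{\left(Y \right)} = 6$ ($h{\left(Y \right)} = 7 - 1 = 6$)
$u = -9$ ($u = -1 - 8 = -9$)
$X = \frac{9}{4}$ ($X = 9 - 3 \left(1 \cdot \frac{1}{4} - \frac{4}{-2}\right) = 9 - 3 \left(1 \cdot \frac{1}{4} - -2\right) = 9 - 3 \left(\frac{1}{4} + 2\right) = 9 - \frac{27}{4} = \frac{9}{4} \approx 2.25$)
$\left(\left(\left(h{\left(-5 \right)} - 5\right) + 5\right)^{2} + \left(u + 10\right)\right) X = \left(\left(\left(6 - 5\right) + 5\right)^{2} + \left(-9 + 10\right)\right) \frac{9}{4} = \left(\left(1 + 5\right)^{2} + 1\right) \frac{9}{4} = \left(6^{2} + 1\right) \frac{9}{4} = \left(36 + 1\right) \frac{9}{4} = 37 \cdot \frac{9}{4} = \frac{333}{4}$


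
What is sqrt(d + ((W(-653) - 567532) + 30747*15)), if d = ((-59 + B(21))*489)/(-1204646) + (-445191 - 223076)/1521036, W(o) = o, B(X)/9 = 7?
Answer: I*sqrt(2494248752115235119009385897)/152692494438 ≈ 327.08*I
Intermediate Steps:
B(X) = 63 (B(X) = 9*7 = 63)
d = -404000157449/916154966628 (d = ((-59 + 63)*489)/(-1204646) + (-445191 - 223076)/1521036 = (4*489)*(-1/1204646) - 668267*1/1521036 = 1956*(-1/1204646) - 668267/1521036 = -978/602323 - 668267/1521036 = -404000157449/916154966628 ≈ -0.44097)
sqrt(d + ((W(-653) - 567532) + 30747*15)) = sqrt(-404000157449/916154966628 + ((-653 - 567532) + 30747*15)) = sqrt(-404000157449/916154966628 + (-568185 + 461205)) = sqrt(-404000157449/916154966628 - 106980) = sqrt(-98010662330020889/916154966628) = I*sqrt(2494248752115235119009385897)/152692494438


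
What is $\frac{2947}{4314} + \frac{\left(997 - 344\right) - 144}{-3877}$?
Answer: $\frac{9229693}{16725378} \approx 0.55184$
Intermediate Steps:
$\frac{2947}{4314} + \frac{\left(997 - 344\right) - 144}{-3877} = 2947 \cdot \frac{1}{4314} + \left(653 - 144\right) \left(- \frac{1}{3877}\right) = \frac{2947}{4314} + 509 \left(- \frac{1}{3877}\right) = \frac{2947}{4314} - \frac{509}{3877} = \frac{9229693}{16725378}$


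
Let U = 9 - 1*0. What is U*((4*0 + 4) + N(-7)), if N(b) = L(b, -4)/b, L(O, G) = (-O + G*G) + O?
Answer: 108/7 ≈ 15.429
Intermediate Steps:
L(O, G) = G**2 (L(O, G) = (-O + G**2) + O = (G**2 - O) + O = G**2)
N(b) = 16/b (N(b) = (-4)**2/b = 16/b)
U = 9 (U = 9 + 0 = 9)
U*((4*0 + 4) + N(-7)) = 9*((4*0 + 4) + 16/(-7)) = 9*((0 + 4) + 16*(-1/7)) = 9*(4 - 16/7) = 9*(12/7) = 108/7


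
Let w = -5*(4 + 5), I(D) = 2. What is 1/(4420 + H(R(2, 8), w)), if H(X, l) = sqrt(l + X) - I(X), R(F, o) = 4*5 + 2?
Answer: 4418/19518747 - I*sqrt(23)/19518747 ≈ 0.00022635 - 2.457e-7*I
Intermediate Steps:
R(F, o) = 22 (R(F, o) = 20 + 2 = 22)
w = -45 (w = -5*9 = -45)
H(X, l) = -2 + sqrt(X + l) (H(X, l) = sqrt(l + X) - 1*2 = sqrt(X + l) - 2 = -2 + sqrt(X + l))
1/(4420 + H(R(2, 8), w)) = 1/(4420 + (-2 + sqrt(22 - 45))) = 1/(4420 + (-2 + sqrt(-23))) = 1/(4420 + (-2 + I*sqrt(23))) = 1/(4418 + I*sqrt(23))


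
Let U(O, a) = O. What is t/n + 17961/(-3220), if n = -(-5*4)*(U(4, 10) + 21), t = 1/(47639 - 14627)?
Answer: -2117601877/379638000 ≈ -5.5779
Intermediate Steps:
t = 1/33012 ≈ 3.0292e-5
n = 500 (n = -(-5*4)*(4 + 21) = -(-20)*25 = -1*(-500) = 500)
t/n + 17961/(-3220) = (1/33012)/500 + 17961/(-3220) = (1/33012)*(1/500) + 17961*(-1/3220) = 1/16506000 - 17961/3220 = -2117601877/379638000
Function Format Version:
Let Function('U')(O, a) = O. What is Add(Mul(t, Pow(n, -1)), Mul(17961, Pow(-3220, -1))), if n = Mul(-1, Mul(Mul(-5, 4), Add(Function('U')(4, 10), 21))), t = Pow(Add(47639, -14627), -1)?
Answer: Rational(-2117601877, 379638000) ≈ -5.5779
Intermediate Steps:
t = Rational(1, 33012) (t = Pow(33012, -1) = Rational(1, 33012) ≈ 3.0292e-5)
n = 500 (n = Mul(-1, Mul(Mul(-5, 4), Add(4, 21))) = Mul(-1, Mul(-20, 25)) = Mul(-1, -500) = 500)
Add(Mul(t, Pow(n, -1)), Mul(17961, Pow(-3220, -1))) = Add(Mul(Rational(1, 33012), Pow(500, -1)), Mul(17961, Pow(-3220, -1))) = Add(Mul(Rational(1, 33012), Rational(1, 500)), Mul(17961, Rational(-1, 3220))) = Add(Rational(1, 16506000), Rational(-17961, 3220)) = Rational(-2117601877, 379638000)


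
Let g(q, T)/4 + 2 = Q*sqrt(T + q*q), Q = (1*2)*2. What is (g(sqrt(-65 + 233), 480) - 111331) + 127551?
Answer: 16212 + 288*sqrt(2) ≈ 16619.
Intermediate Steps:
Q = 4 (Q = 2*2 = 4)
g(q, T) = -8 + 16*sqrt(T + q**2) (g(q, T) = -8 + 4*(4*sqrt(T + q*q)) = -8 + 4*(4*sqrt(T + q**2)) = -8 + 16*sqrt(T + q**2))
(g(sqrt(-65 + 233), 480) - 111331) + 127551 = ((-8 + 16*sqrt(480 + (sqrt(-65 + 233))**2)) - 111331) + 127551 = ((-8 + 16*sqrt(480 + (sqrt(168))**2)) - 111331) + 127551 = ((-8 + 16*sqrt(480 + (2*sqrt(42))**2)) - 111331) + 127551 = ((-8 + 16*sqrt(480 + 168)) - 111331) + 127551 = ((-8 + 16*sqrt(648)) - 111331) + 127551 = ((-8 + 16*(18*sqrt(2))) - 111331) + 127551 = ((-8 + 288*sqrt(2)) - 111331) + 127551 = (-111339 + 288*sqrt(2)) + 127551 = 16212 + 288*sqrt(2)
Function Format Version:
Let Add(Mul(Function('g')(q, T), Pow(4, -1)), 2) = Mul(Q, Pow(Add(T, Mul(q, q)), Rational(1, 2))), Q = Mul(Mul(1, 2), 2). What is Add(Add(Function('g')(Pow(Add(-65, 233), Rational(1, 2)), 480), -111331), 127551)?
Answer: Add(16212, Mul(288, Pow(2, Rational(1, 2)))) ≈ 16619.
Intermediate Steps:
Q = 4 (Q = Mul(2, 2) = 4)
Function('g')(q, T) = Add(-8, Mul(16, Pow(Add(T, Pow(q, 2)), Rational(1, 2)))) (Function('g')(q, T) = Add(-8, Mul(4, Mul(4, Pow(Add(T, Mul(q, q)), Rational(1, 2))))) = Add(-8, Mul(4, Mul(4, Pow(Add(T, Pow(q, 2)), Rational(1, 2))))) = Add(-8, Mul(16, Pow(Add(T, Pow(q, 2)), Rational(1, 2)))))
Add(Add(Function('g')(Pow(Add(-65, 233), Rational(1, 2)), 480), -111331), 127551) = Add(Add(Add(-8, Mul(16, Pow(Add(480, Pow(Pow(Add(-65, 233), Rational(1, 2)), 2)), Rational(1, 2)))), -111331), 127551) = Add(Add(Add(-8, Mul(16, Pow(Add(480, Pow(Pow(168, Rational(1, 2)), 2)), Rational(1, 2)))), -111331), 127551) = Add(Add(Add(-8, Mul(16, Pow(Add(480, Pow(Mul(2, Pow(42, Rational(1, 2))), 2)), Rational(1, 2)))), -111331), 127551) = Add(Add(Add(-8, Mul(16, Pow(Add(480, 168), Rational(1, 2)))), -111331), 127551) = Add(Add(Add(-8, Mul(16, Pow(648, Rational(1, 2)))), -111331), 127551) = Add(Add(Add(-8, Mul(16, Mul(18, Pow(2, Rational(1, 2))))), -111331), 127551) = Add(Add(Add(-8, Mul(288, Pow(2, Rational(1, 2)))), -111331), 127551) = Add(Add(-111339, Mul(288, Pow(2, Rational(1, 2)))), 127551) = Add(16212, Mul(288, Pow(2, Rational(1, 2))))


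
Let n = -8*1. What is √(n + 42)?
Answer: √34 ≈ 5.8309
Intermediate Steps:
n = -8
√(n + 42) = √(-8 + 42) = √34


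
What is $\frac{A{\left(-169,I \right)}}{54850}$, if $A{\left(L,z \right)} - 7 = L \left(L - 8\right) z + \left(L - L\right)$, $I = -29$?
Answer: $- \frac{86747}{5485} \approx -15.815$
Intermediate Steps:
$A{\left(L,z \right)} = 7 + L z \left(-8 + L\right)$ ($A{\left(L,z \right)} = 7 + \left(L \left(L - 8\right) z + \left(L - L\right)\right) = 7 + \left(L \left(-8 + L\right) z + 0\right) = 7 + \left(L z \left(-8 + L\right) + 0\right) = 7 + L z \left(-8 + L\right)$)
$\frac{A{\left(-169,I \right)}}{54850} = \frac{7 - 29 \left(-169\right)^{2} - \left(-1352\right) \left(-29\right)}{54850} = \left(7 - 828269 - 39208\right) \frac{1}{54850} = \left(-867470\right) \frac{1}{54850} = - \frac{86747}{5485}$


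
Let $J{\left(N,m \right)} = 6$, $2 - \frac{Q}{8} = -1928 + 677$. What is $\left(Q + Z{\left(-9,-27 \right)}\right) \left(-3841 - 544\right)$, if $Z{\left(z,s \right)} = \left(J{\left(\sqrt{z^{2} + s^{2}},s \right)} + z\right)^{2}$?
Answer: $-43994705$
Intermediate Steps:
$Q = 10024$ ($Q = 16 - 8 \left(-1928 + 677\right) = 16 - -10008 = 16 + 10008 = 10024$)
$Z{\left(z,s \right)} = \left(6 + z\right)^{2}$
$\left(Q + Z{\left(-9,-27 \right)}\right) \left(-3841 - 544\right) = \left(10024 + \left(6 - 9\right)^{2}\right) \left(-3841 - 544\right) = \left(10024 + \left(-3\right)^{2}\right) \left(-4385\right) = \left(10024 + 9\right) \left(-4385\right) = 10033 \left(-4385\right) = -43994705$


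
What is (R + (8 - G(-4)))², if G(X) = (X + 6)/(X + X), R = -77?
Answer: 75625/16 ≈ 4726.6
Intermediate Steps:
G(X) = (6 + X)/(2*X) (G(X) = (6 + X)/((2*X)) = (6 + X)*(1/(2*X)) = (6 + X)/(2*X))
(R + (8 - G(-4)))² = (-77 + (8 - (6 - 4)/(2*(-4))))² = (-77 + (8 - (-1)*2/(2*4)))² = (-77 + (8 - 1*(-¼)))² = (-77 + (8 + ¼))² = (-77 + 33/4)² = (-275/4)² = 75625/16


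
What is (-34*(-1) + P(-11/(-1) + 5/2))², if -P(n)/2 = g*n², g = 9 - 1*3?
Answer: 4635409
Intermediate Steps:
g = 6 (g = 9 - 3 = 6)
P(n) = -12*n²
(-34*(-1) + P(-11/(-1) + 5/2))² = (-34*(-1) - 12*(-11/(-1) + 5/2)²)² = (34 - 12*(-11*(-1) + 5*(½))²)² = (34 - 12*(11 + 5/2)²)² = (34 - 12*(27/2)²)² = (34 - 12*729/4)² = (34 - 2187)² = (-2153)² = 4635409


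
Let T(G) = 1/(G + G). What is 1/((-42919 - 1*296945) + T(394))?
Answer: -788/267812831 ≈ -2.9424e-6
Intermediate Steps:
T(G) = 1/(2*G)
1/((-42919 - 1*296945) + T(394)) = 1/((-42919 - 1*296945) + (½)/394) = 1/((-42919 - 296945) + (½)*(1/394)) = 1/(-339864 + 1/788) = 1/(-267812831/788) = -788/267812831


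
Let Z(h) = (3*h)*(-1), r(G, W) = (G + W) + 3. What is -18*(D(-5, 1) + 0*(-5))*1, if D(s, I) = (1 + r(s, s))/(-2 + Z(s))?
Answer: 108/13 ≈ 8.3077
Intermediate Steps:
r(G, W) = 3 + G + W
Z(h) = -3*h
D(s, I) = (4 + 2*s)/(-2 - 3*s) (D(s, I) = (1 + (3 + s + s))/(-2 - 3*s) = (1 + (3 + 2*s))/(-2 - 3*s) = (4 + 2*s)/(-2 - 3*s))
-18*(D(-5, 1) + 0*(-5))*1 = -18*(2*(-2 - 1*(-5))/(2 + 3*(-5)) + 0*(-5))*1 = -18*(2*(-2 + 5)/(2 - 15) + 0)*1 = -18*(2*3/(-13) + 0)*1 = -18*(2*(-1/13)*3 + 0)*1 = -18*(-6/13 + 0)*1 = -18*(-6/13)*1 = (108/13)*1 = 108/13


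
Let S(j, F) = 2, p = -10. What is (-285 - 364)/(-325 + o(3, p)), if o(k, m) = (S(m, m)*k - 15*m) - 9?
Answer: 649/178 ≈ 3.6461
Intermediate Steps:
o(k, m) = -9 - 15*m + 2*k (o(k, m) = (2*k - 15*m) - 9 = (-15*m + 2*k) - 9 = -9 - 15*m + 2*k)
(-285 - 364)/(-325 + o(3, p)) = (-285 - 364)/(-325 + (-9 - 15*(-10) + 2*3)) = -649/(-325 + (-9 + 150 + 6)) = -649/(-325 + 147) = -649/(-178) = -649*(-1/178) = 649/178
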